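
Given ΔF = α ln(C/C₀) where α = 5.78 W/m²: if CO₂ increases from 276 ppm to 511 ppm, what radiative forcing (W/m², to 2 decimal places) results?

CO₂: 5.78 × ln(511/276) = 5.78 × ln(1.85145) = 5.78 × 0.61597 = 3.5603 W/m².

ΔF = 3.56 W/m²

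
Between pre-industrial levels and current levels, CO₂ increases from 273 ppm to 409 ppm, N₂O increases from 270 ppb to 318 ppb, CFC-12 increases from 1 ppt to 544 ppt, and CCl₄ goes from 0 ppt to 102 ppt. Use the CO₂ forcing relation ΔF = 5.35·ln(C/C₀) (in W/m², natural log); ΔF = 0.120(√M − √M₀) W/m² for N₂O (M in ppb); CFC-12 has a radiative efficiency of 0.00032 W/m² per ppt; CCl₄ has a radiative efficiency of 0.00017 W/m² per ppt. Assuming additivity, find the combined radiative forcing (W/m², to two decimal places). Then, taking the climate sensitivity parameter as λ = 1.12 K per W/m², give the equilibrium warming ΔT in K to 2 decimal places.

CO₂: 5.35 × ln(409/273) = 5.35 × ln(1.49817) = 5.35 × 0.40424 = 2.1627 W/m².
N₂O: 0.120 × (√318 − √270) = 0.120 × (17.8326 − 16.4317) = 0.120 × 1.4009 = 0.1681 W/m².
CFC-12: ΔF = 0.00032 × (544 − 1) = 0.00032 × 543 = 0.1738 W/m².
CCl₄: ΔF = 0.00017 × (102 − 0) = 0.00017 × 102 = 0.0173 W/m².
Total ΔF = 2.1627 + 0.1681 + 0.1738 + 0.0173 = 2.5219 W/m².
ΔT = λ ΔF = 1.12 × 2.52 = 2.8224 K.

ΔF = 2.52 W/m²; ΔT = 2.82 K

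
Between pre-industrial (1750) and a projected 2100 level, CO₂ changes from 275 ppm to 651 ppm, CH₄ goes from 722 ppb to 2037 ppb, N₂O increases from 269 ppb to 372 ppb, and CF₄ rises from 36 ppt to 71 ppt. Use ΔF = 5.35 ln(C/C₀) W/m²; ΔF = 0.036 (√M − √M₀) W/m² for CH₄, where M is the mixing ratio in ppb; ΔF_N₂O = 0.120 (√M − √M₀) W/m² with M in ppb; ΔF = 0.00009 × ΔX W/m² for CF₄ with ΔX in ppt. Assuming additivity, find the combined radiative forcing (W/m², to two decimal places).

CO₂: 5.35 × ln(651/275) = 5.35 × ln(2.36727) = 5.35 × 0.86174 = 4.6103 W/m².
CH₄: 0.036 × (√2037 − √722) = 0.036 × (45.1331 − 26.8701) = 0.036 × 18.2630 = 0.6575 W/m².
N₂O: 0.120 × (√372 − √269) = 0.120 × (19.2873 − 16.4012) = 0.120 × 2.8861 = 0.3463 W/m².
CF₄: ΔF = 0.00009 × (71 − 36) = 0.00009 × 35 = 0.0032 W/m².
Total ΔF = 4.6103 + 0.6575 + 0.3463 + 0.0032 = 5.6173 W/m².

ΔF = 5.62 W/m²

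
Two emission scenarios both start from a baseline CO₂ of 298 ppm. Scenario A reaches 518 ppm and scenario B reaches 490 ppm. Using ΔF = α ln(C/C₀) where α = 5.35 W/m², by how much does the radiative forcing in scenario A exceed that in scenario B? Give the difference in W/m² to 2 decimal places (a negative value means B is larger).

ΔF_A = 5.35 ln(518/298) = 5.35 × 0.55288 = 2.9579 W/m².
ΔF_B = 5.35 ln(490/298) = 5.35 × 0.49731 = 2.6606 W/m².
Difference: 2.9579 − 2.6606 = 0.2973 W/m².

ΔF_A − ΔF_B = 0.30 W/m²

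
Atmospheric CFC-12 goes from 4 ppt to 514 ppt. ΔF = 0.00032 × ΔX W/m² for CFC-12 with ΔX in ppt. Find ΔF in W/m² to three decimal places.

ΔF = 0.163 W/m²

CFC-12: ΔF = 0.00032 × (514 − 4) = 0.00032 × 510 = 0.1632 W/m².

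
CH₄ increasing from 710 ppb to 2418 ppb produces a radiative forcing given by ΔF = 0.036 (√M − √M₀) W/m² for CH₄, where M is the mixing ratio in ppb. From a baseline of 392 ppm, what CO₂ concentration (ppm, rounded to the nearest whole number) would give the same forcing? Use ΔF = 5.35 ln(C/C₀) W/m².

CH₄ forcing: 0.036 × (√2418 − √710) = 0.036 × (49.1732 − 26.6458) = 0.036 × 22.5274 = 0.81099 W/m².
Set 5.35 ln(C/392) = 0.81099: ln(C/392) = 0.81099/5.35 = 0.15159, so C = 392 × e^0.15159 = 392 × 1.16368 = 456.16 ppm.

C ≈ 456 ppm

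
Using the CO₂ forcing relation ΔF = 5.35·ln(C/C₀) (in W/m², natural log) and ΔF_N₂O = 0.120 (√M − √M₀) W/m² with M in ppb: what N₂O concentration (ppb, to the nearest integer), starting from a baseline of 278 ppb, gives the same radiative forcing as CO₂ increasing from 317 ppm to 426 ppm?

CO₂ forcing: 5.35 × ln(426/317) = 5.35 × 0.295538 = 1.58113 W/m².
Set 0.120(√M − √278) = 1.58113: √M = 1.58113/0.120 + √278 = 13.1761 + 16.6733 = 29.8494.
M = (29.8494)² = 890.99 ppb.

M ≈ 891 ppb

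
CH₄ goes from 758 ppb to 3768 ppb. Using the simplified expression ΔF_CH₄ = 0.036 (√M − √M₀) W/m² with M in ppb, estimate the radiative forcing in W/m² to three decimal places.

ΔF = 1.219 W/m²

CH₄: 0.036 × (√3768 − √758) = 0.036 × (61.3840 − 27.5318) = 0.036 × 33.8522 = 1.2187 W/m².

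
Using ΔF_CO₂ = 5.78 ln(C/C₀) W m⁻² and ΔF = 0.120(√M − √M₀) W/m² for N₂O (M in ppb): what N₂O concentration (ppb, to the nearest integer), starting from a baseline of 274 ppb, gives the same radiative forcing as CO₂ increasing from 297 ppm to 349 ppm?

M ≈ 592 ppb

CO₂ forcing: 5.78 × ln(349/297) = 5.78 × 0.161340 = 0.93255 W/m².
Set 0.120(√M − √274) = 0.93255: √M = 0.93255/0.120 + √274 = 7.7713 + 16.5529 = 24.3242.
M = (24.3242)² = 591.67 ppb.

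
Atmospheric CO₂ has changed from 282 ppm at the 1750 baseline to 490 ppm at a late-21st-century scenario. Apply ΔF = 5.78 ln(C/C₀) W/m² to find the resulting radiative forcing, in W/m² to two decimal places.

ΔF = 3.19 W/m²

CO₂ absorption bands are partially saturated, so forcing scales with the logarithm of the concentration ratio.
CO₂: 5.78 × ln(490/282) = 5.78 × ln(1.73759) = 5.78 × 0.55250 = 3.1935 W/m².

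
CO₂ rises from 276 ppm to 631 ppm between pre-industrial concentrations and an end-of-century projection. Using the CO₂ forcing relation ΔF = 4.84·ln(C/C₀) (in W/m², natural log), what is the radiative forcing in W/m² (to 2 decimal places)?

ΔF = 4.00 W/m²

CO₂ absorption bands are partially saturated, so forcing scales with the logarithm of the concentration ratio.
CO₂: 4.84 × ln(631/276) = 4.84 × ln(2.28623) = 4.84 × 0.82690 = 4.0022 W/m².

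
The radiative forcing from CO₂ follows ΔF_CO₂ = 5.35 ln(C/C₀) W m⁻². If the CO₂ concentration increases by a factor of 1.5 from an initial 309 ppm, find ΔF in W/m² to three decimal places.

ΔF = 5.35 × ln(1.5) = 5.35 × 0.40547 = 2.1693 W/m².

ΔF = 2.169 W/m²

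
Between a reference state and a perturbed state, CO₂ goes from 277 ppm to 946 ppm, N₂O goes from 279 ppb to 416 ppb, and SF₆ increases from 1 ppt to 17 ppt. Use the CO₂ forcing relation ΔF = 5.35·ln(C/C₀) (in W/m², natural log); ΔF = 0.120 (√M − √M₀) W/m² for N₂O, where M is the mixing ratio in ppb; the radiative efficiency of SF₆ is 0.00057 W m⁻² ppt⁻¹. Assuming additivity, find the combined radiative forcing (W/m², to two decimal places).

ΔF = 7.02 W/m²

CO₂: 5.35 × ln(946/277) = 5.35 × ln(3.41516) = 5.35 × 1.22822 = 6.5710 W/m².
N₂O: 0.120 × (√416 − √279) = 0.120 × (20.3961 − 16.7033) = 0.120 × 3.6928 = 0.4431 W/m².
SF₆: ΔF = 0.00057 × (17 − 1) = 0.00057 × 16 = 0.0091 W/m².
Total ΔF = 6.5710 + 0.4431 + 0.0091 = 7.0232 W/m².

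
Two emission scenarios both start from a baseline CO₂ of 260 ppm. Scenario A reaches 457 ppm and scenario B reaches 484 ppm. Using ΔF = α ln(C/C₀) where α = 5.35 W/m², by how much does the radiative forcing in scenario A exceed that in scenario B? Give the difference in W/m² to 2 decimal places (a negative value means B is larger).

ΔF_A = 5.35 ln(457/260) = 5.35 × 0.56400 = 3.0174 W/m².
ΔF_B = 5.35 ln(484/260) = 5.35 × 0.62140 = 3.3245 W/m².
Difference: 3.0174 − 3.3245 = -0.3071 W/m².

ΔF_A − ΔF_B = -0.31 W/m²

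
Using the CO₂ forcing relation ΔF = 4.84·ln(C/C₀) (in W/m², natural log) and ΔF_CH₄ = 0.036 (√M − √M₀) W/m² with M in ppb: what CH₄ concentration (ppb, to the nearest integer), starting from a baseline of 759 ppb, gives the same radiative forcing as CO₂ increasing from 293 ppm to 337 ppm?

CO₂ forcing: 4.84 × ln(337/293) = 4.84 × 0.139910 = 0.67716 W/m².
Set 0.036(√M − √759) = 0.67716: √M = 0.67716/0.036 + √759 = 18.8100 + 27.5500 = 46.3600.
M = (46.3600)² = 2149.25 ppb.

M ≈ 2149 ppb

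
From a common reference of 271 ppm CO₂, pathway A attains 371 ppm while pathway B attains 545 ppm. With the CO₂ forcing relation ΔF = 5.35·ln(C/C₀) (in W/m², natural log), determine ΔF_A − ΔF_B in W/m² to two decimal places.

ΔF_A − ΔF_B = -2.06 W/m²

ΔF_A = 5.35 ln(371/271) = 5.35 × 0.31408 = 1.6803 W/m².
ΔF_B = 5.35 ln(545/271) = 5.35 × 0.69867 = 3.7379 W/m².
Difference: 1.6803 − 3.7379 = -2.0576 W/m².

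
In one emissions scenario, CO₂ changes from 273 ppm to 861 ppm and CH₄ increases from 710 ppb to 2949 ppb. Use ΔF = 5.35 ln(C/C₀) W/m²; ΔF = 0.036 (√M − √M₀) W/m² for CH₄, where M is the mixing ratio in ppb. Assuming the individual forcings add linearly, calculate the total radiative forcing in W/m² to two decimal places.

ΔF = 7.14 W/m²

CO₂: 5.35 × ln(861/273) = 5.35 × ln(3.15385) = 5.35 × 1.14862 = 6.1451 W/m².
CH₄: 0.036 × (√2949 − √710) = 0.036 × (54.3047 − 26.6458) = 0.036 × 27.6589 = 0.9957 W/m².
Total ΔF = 6.1451 + 0.9957 = 7.1408 W/m².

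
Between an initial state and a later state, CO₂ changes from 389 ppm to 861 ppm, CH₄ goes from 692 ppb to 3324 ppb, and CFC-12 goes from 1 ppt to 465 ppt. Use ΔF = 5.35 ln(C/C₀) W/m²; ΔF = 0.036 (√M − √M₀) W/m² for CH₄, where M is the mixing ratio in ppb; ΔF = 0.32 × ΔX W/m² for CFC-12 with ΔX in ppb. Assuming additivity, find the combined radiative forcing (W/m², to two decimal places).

CO₂: 5.35 × ln(861/389) = 5.35 × ln(2.21337) = 5.35 × 0.79452 = 4.2507 W/m².
CH₄: 0.036 × (√3324 − √692) = 0.036 × (57.6541 − 26.3059) = 0.036 × 31.3482 = 1.1285 W/m².
CFC-12: Δ = 465 − 1 = 464 ppt = 0.464 ppb; ΔF = 0.32 × 0.464 = 0.1485 W/m².
Total ΔF = 4.2507 + 1.1285 + 0.1485 = 5.5277 W/m².

ΔF = 5.53 W/m²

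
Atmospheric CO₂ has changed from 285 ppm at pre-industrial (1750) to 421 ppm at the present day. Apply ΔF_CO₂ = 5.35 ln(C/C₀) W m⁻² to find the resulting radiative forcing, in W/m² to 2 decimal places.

CO₂: 5.35 × ln(421/285) = 5.35 × ln(1.47719) = 5.35 × 0.39014 = 2.0872 W/m².

ΔF = 2.09 W/m²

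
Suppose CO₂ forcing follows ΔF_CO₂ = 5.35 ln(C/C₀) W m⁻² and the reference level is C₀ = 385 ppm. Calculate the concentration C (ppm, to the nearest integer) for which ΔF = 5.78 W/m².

C ≈ 1134 ppm

Set 5.35 ln(C/385) = 5.78, so ln(C/385) = 5.78/5.35 = 1.08037.
Then C/385 = e^1.08037 = 2.94577, giving C = 385 × 2.94577 = 1134.12 ppm.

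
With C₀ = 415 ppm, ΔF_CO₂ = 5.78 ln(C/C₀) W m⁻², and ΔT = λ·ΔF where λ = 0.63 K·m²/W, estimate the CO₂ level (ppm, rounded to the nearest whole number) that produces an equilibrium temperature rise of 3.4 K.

Required forcing: ΔF = ΔT/λ = 3.4/0.63 = 5.3968 W/m².
Then ln(C/415) = ΔF/5.78 = 5.3968/5.78 = 0.93370.
So C = 415 × e^0.93370 = 415 × 2.54390 = 1055.72 ppm.

C ≈ 1056 ppm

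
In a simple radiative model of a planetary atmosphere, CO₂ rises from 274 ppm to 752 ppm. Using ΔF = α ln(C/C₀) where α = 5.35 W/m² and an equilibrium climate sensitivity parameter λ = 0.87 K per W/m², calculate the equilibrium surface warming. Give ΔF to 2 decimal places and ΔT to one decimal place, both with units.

ΔF = 5.40 W/m²; ΔT = 4.7 K

CO₂: 5.35 × ln(752/274) = 5.35 × ln(2.74453) = 5.35 × 1.00961 = 5.4014 W/m².
ΔT = λ ΔF = 0.87 × 5.40 = 4.6980 K.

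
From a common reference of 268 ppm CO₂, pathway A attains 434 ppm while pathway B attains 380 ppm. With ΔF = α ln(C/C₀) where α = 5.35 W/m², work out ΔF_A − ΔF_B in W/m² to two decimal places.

ΔF_A − ΔF_B = 0.71 W/m²

ΔF_A = 5.35 ln(434/268) = 5.35 × 0.48206 = 2.5790 W/m².
ΔF_B = 5.35 ln(380/268) = 5.35 × 0.34918 = 1.8681 W/m².
Difference: 2.5790 − 1.8681 = 0.7109 W/m².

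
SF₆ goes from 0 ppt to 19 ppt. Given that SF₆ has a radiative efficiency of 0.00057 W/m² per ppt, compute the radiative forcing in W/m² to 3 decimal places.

ΔF = 0.011 W/m²

SF₆: ΔF = 0.00057 × (19 − 0) = 0.00057 × 19 = 0.0108 W/m².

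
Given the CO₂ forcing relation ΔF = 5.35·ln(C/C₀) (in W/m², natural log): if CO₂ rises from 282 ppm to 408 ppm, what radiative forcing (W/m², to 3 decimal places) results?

ΔF = 1.976 W/m²

CO₂: 5.35 × ln(408/282) = 5.35 × ln(1.44681) = 5.35 × 0.36936 = 1.9761 W/m².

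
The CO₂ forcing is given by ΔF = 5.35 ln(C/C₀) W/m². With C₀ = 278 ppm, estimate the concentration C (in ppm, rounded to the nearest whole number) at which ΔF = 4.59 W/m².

Set 5.35 ln(C/278) = 4.59, so ln(C/278) = 4.59/5.35 = 0.85794.
Then C/278 = e^0.85794 = 2.35830, giving C = 278 × 2.35830 = 655.61 ppm.

C ≈ 656 ppm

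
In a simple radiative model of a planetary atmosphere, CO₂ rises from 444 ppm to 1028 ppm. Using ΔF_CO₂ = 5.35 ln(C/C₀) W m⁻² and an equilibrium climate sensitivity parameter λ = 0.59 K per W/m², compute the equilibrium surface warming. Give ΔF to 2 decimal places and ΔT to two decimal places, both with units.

CO₂: 5.35 × ln(1028/444) = 5.35 × ln(2.31532) = 5.35 × 0.83955 = 4.4916 W/m².
ΔT = λ ΔF = 0.59 × 4.49 = 2.6491 K.

ΔF = 4.49 W/m²; ΔT = 2.65 K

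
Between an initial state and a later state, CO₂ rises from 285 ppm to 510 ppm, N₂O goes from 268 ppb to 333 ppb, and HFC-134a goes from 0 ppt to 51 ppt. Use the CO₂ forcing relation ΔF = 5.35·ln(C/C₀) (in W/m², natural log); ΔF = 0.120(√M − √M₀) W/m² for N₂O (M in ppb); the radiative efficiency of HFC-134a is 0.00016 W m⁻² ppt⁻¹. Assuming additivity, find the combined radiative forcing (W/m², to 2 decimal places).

CO₂: 5.35 × ln(510/285) = 5.35 × ln(1.78947) = 5.35 × 0.58192 = 3.1133 W/m².
N₂O: 0.120 × (√333 − √268) = 0.120 × (18.2483 − 16.3707) = 0.120 × 1.8776 = 0.2253 W/m².
HFC-134a: ΔF = 0.00016 × (51 − 0) = 0.00016 × 51 = 0.0082 W/m².
Total ΔF = 3.1133 + 0.2253 + 0.0082 = 3.3468 W/m².

ΔF = 3.35 W/m²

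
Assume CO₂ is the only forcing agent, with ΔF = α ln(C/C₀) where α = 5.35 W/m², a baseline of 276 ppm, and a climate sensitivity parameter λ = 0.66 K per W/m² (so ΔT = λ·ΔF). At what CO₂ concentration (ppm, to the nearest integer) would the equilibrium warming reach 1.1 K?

Required forcing: ΔF = ΔT/λ = 1.1/0.66 = 1.6667 W/m².
Then ln(C/276) = ΔF/5.35 = 1.6667/5.35 = 0.31153.
So C = 276 × e^0.31153 = 276 × 1.36551 = 376.88 ppm.

C ≈ 377 ppm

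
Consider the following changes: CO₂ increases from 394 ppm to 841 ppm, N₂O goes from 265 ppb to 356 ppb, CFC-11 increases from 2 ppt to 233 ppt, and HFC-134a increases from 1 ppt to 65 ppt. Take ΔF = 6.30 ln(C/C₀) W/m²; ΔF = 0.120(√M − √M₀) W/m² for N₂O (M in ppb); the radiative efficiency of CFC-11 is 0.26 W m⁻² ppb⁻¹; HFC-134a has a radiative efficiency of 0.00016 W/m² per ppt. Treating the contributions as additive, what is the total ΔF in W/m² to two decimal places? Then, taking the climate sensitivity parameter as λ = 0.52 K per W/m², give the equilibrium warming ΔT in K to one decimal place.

ΔF = 5.16 W/m²; ΔT = 2.7 K

CO₂: 6.30 × ln(841/394) = 6.30 × ln(2.13452) = 6.30 × 0.75824 = 4.7769 W/m².
N₂O: 0.120 × (√356 − √265) = 0.120 × (18.8680 − 16.2788) = 0.120 × 2.5892 = 0.3107 W/m².
CFC-11: Δ = 233 − 2 = 231 ppt = 0.231 ppb; ΔF = 0.26 × 0.231 = 0.0601 W/m².
HFC-134a: ΔF = 0.00016 × (65 − 1) = 0.00016 × 64 = 0.0102 W/m².
Total ΔF = 4.7769 + 0.3107 + 0.0601 + 0.0102 = 5.1579 W/m².
ΔT = λ ΔF = 0.52 × 5.16 = 2.6832 K.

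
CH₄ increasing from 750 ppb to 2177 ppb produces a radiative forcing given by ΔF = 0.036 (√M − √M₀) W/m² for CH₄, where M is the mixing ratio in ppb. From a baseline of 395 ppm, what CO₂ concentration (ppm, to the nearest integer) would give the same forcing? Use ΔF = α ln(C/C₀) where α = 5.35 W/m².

CH₄ forcing: 0.036 × (√2177 − √750) = 0.036 × (46.6583 − 27.3861) = 0.036 × 19.2722 = 0.69380 W/m².
Set 5.35 ln(C/395) = 0.69380: ln(C/395) = 0.69380/5.35 = 0.12968, so C = 395 × e^0.12968 = 395 × 1.13846 = 449.69 ppm.

C ≈ 450 ppm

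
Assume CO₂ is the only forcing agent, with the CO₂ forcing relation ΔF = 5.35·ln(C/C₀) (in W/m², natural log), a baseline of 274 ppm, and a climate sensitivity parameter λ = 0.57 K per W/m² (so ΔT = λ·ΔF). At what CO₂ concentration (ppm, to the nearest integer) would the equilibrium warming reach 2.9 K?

Required forcing: ΔF = ΔT/λ = 2.9/0.57 = 5.0877 W/m².
Then ln(C/274) = ΔF/5.35 = 5.0877/5.35 = 0.95097.
So C = 274 × e^0.95097 = 274 × 2.58822 = 709.17 ppm.

C ≈ 709 ppm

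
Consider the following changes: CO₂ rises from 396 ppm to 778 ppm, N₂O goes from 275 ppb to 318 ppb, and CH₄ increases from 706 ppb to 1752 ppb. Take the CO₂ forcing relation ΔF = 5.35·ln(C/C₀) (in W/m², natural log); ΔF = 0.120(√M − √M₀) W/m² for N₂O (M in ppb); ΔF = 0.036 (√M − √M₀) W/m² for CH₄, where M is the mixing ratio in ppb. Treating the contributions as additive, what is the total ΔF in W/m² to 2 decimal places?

CO₂: 5.35 × ln(778/396) = 5.35 × ln(1.96465) = 5.35 × 0.67531 = 3.6129 W/m².
N₂O: 0.120 × (√318 − √275) = 0.120 × (17.8326 − 16.5831) = 0.120 × 1.2495 = 0.1499 W/m².
CH₄: 0.036 × (√1752 − √706) = 0.036 × (41.8569 − 26.5707) = 0.036 × 15.2862 = 0.5503 W/m².
Total ΔF = 3.6129 + 0.1499 + 0.5503 = 4.3131 W/m².

ΔF = 4.31 W/m²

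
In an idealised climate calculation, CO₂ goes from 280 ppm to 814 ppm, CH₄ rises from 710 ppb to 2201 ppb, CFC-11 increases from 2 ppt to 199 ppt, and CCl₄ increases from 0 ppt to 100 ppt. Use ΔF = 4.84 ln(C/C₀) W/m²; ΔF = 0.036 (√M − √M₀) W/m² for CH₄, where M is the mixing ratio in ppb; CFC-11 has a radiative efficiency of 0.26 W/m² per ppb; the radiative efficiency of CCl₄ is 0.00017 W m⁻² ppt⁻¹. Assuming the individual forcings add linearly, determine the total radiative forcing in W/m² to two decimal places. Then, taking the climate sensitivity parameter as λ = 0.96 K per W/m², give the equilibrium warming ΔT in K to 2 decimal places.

ΔF = 5.96 W/m²; ΔT = 5.72 K

CO₂: 4.84 × ln(814/280) = 4.84 × ln(2.90714) = 4.84 × 1.06717 = 5.1651 W/m².
CH₄: 0.036 × (√2201 − √710) = 0.036 × (46.9148 − 26.6458) = 0.036 × 20.2690 = 0.7297 W/m².
CFC-11: Δ = 199 − 2 = 197 ppt = 0.197 ppb; ΔF = 0.26 × 0.197 = 0.0512 W/m².
CCl₄: ΔF = 0.00017 × (100 − 0) = 0.00017 × 100 = 0.0170 W/m².
Total ΔF = 5.1651 + 0.7297 + 0.0512 + 0.0170 = 5.9630 W/m².
ΔT = λ ΔF = 0.96 × 5.96 = 5.7216 K.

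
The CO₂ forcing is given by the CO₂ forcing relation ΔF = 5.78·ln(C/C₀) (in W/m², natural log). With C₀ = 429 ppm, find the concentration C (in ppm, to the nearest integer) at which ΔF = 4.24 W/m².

Set 5.78 ln(C/429) = 4.24, so ln(C/429) = 4.24/5.78 = 0.73356.
Then C/429 = e^0.73356 = 2.08248, giving C = 429 × 2.08248 = 893.38 ppm.

C ≈ 893 ppm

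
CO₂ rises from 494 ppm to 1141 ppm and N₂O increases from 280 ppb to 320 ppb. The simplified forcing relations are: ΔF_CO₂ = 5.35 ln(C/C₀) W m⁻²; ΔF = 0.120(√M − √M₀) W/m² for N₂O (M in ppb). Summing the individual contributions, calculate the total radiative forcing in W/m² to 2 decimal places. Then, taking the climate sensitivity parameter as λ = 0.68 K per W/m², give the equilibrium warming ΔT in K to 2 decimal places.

CO₂: 5.35 × ln(1141/494) = 5.35 × ln(2.30972) = 5.35 × 0.83713 = 4.4786 W/m².
N₂O: 0.120 × (√320 − √280) = 0.120 × (17.8885 − 16.7332) = 0.120 × 1.1553 = 0.1386 W/m².
Total ΔF = 4.4786 + 0.1386 = 4.6172 W/m².
ΔT = λ ΔF = 0.68 × 4.62 = 3.1416 K.

ΔF = 4.62 W/m²; ΔT = 3.14 K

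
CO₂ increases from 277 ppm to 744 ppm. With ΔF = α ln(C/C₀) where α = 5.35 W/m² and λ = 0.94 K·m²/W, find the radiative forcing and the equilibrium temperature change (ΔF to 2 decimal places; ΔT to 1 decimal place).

CO₂: 5.35 × ln(744/277) = 5.35 × ln(2.68592) = 5.35 × 0.98802 = 5.2859 W/m².
ΔT = λ ΔF = 0.94 × 5.29 = 4.9726 K.

ΔF = 5.29 W/m²; ΔT = 5.0 K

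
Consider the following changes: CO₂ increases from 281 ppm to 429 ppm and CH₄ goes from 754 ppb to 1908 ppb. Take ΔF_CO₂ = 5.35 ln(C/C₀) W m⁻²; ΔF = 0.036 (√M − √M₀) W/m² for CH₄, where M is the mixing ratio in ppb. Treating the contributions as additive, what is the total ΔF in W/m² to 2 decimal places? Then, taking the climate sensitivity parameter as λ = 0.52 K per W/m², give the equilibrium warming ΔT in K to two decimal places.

CO₂: 5.35 × ln(429/281) = 5.35 × ln(1.52669) = 5.35 × 0.42310 = 2.2636 W/m².
CH₄: 0.036 × (√1908 − √754) = 0.036 × (43.6807 − 27.4591) = 0.036 × 16.2216 = 0.5840 W/m².
Total ΔF = 2.2636 + 0.5840 = 2.8476 W/m².
ΔT = λ ΔF = 0.52 × 2.85 = 1.4820 K.

ΔF = 2.85 W/m²; ΔT = 1.48 K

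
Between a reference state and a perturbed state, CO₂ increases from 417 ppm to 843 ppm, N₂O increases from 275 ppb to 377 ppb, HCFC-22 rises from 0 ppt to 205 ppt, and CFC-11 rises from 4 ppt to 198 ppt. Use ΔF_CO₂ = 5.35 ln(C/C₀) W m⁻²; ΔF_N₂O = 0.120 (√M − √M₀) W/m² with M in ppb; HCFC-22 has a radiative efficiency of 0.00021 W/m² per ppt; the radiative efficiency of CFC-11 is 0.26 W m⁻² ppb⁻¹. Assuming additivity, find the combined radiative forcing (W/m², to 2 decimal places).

CO₂: 5.35 × ln(843/417) = 5.35 × ln(2.02158) = 5.35 × 0.70388 = 3.7658 W/m².
N₂O: 0.120 × (√377 − √275) = 0.120 × (19.4165 − 16.5831) = 0.120 × 2.8334 = 0.3400 W/m².
HCFC-22: ΔF = 0.00021 × (205 − 0) = 0.00021 × 205 = 0.0431 W/m².
CFC-11: Δ = 198 − 4 = 194 ppt = 0.194 ppb; ΔF = 0.26 × 0.194 = 0.0504 W/m².
Total ΔF = 3.7658 + 0.3400 + 0.0431 + 0.0504 = 4.1993 W/m².

ΔF = 4.20 W/m²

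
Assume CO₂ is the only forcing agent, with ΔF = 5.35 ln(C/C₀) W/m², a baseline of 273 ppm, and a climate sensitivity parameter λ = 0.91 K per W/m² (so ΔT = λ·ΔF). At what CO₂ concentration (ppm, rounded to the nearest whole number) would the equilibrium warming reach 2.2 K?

C ≈ 429 ppm

Required forcing: ΔF = ΔT/λ = 2.2/0.91 = 2.4176 W/m².
Then ln(C/273) = ΔF/5.35 = 2.4176/5.35 = 0.45189.
So C = 273 × e^0.45189 = 273 × 1.57128 = 428.96 ppm.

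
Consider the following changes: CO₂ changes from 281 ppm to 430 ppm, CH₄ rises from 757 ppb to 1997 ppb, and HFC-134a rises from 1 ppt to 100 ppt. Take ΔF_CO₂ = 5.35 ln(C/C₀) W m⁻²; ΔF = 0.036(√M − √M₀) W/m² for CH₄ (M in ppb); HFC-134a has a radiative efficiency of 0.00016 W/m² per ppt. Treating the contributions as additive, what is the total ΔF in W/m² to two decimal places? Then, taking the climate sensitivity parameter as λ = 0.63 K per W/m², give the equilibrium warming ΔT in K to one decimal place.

CO₂: 5.35 × ln(430/281) = 5.35 × ln(1.53025) = 5.35 × 0.42543 = 2.2761 W/m².
CH₄: 0.036 × (√1997 − √757) = 0.036 × (44.6878 − 27.5136) = 0.036 × 17.1742 = 0.6183 W/m².
HFC-134a: ΔF = 0.00016 × (100 − 1) = 0.00016 × 99 = 0.0158 W/m².
Total ΔF = 2.2761 + 0.6183 + 0.0158 = 2.9102 W/m².
ΔT = λ ΔF = 0.63 × 2.91 = 1.8333 K.

ΔF = 2.91 W/m²; ΔT = 1.8 K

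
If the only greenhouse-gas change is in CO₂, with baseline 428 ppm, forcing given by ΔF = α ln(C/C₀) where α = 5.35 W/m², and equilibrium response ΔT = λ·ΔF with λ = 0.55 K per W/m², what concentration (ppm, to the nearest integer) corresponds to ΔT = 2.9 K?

Required forcing: ΔF = ΔT/λ = 2.9/0.55 = 5.2727 W/m².
Then ln(C/428) = ΔF/5.35 = 5.2727/5.35 = 0.98555.
So C = 428 × e^0.98555 = 428 × 2.67929 = 1146.74 ppm.

C ≈ 1147 ppm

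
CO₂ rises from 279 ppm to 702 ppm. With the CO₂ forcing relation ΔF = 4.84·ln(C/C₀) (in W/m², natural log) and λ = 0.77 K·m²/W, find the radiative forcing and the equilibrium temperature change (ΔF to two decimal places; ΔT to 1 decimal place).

CO₂: 4.84 × ln(702/279) = 4.84 × ln(2.51613) = 4.84 × 0.92272 = 4.4660 W/m².
ΔT = λ ΔF = 0.77 × 4.47 = 3.4419 K.

ΔF = 4.47 W/m²; ΔT = 3.4 K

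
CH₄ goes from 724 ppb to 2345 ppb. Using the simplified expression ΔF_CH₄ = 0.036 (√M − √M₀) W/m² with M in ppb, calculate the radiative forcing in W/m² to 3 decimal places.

CH₄: 0.036 × (√2345 − √724) = 0.036 × (48.4252 − 26.9072) = 0.036 × 21.5180 = 0.7746 W/m².

ΔF = 0.775 W/m²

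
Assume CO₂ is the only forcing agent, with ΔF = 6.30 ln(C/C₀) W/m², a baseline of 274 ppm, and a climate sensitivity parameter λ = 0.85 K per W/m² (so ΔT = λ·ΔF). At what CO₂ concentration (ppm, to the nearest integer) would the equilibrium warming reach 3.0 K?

Required forcing: ΔF = ΔT/λ = 3.0/0.85 = 3.5294 W/m².
Then ln(C/274) = ΔF/6.30 = 3.5294/6.30 = 0.56022.
So C = 274 × e^0.56022 = 274 × 1.75106 = 479.79 ppm.

C ≈ 480 ppm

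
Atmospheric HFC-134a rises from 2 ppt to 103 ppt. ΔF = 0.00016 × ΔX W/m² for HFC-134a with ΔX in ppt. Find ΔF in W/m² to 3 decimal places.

ΔF = 0.016 W/m²

HFC-134a: ΔF = 0.00016 × (103 − 2) = 0.00016 × 101 = 0.0162 W/m².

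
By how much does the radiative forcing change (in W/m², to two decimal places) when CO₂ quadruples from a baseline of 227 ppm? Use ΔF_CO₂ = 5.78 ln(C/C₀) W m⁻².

ΔF = 8.01 W/m²

ΔF = 5.78 × ln(4) = 5.78 × 1.38629 = 8.0128 W/m².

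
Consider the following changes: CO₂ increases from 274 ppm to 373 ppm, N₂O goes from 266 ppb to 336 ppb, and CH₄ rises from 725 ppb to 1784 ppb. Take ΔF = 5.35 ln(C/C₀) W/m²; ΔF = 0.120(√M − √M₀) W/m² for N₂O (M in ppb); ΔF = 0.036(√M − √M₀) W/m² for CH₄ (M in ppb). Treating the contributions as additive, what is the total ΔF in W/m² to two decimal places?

CO₂: 5.35 × ln(373/274) = 5.35 × ln(1.36131) = 5.35 × 0.30845 = 1.6502 W/m².
N₂O: 0.120 × (√336 − √266) = 0.120 × (18.3303 − 16.3095) = 0.120 × 2.0208 = 0.2425 W/m².
CH₄: 0.036 × (√1784 − √725) = 0.036 × (42.2374 − 26.9258) = 0.036 × 15.3116 = 0.5512 W/m².
Total ΔF = 1.6502 + 0.2425 + 0.5512 = 2.4439 W/m².

ΔF = 2.44 W/m²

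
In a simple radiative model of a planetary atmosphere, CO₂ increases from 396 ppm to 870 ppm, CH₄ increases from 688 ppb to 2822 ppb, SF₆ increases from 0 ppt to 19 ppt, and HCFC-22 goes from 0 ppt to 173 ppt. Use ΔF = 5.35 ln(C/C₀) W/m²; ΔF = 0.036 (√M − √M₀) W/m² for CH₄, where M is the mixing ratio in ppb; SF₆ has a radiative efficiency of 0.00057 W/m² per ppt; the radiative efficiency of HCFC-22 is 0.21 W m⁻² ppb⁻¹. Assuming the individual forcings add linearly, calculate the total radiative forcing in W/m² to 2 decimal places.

CO₂: 5.35 × ln(870/396) = 5.35 × ln(2.19697) = 5.35 × 0.78708 = 4.2109 W/m².
CH₄: 0.036 × (√2822 − √688) = 0.036 × (53.1225 − 26.2298) = 0.036 × 26.8927 = 0.9681 W/m².
SF₆: ΔF = 0.00057 × (19 − 0) = 0.00057 × 19 = 0.0108 W/m².
HCFC-22: Δ = 173 − 0 = 173 ppt = 0.173 ppb; ΔF = 0.21 × 0.173 = 0.0363 W/m².
Total ΔF = 4.2109 + 0.9681 + 0.0108 + 0.0363 = 5.2261 W/m².

ΔF = 5.23 W/m²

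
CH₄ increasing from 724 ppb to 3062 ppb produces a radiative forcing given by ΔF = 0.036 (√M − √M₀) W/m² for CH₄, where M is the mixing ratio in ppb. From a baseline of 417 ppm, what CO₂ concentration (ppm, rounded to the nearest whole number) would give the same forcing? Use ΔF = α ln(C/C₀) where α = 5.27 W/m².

C ≈ 506 ppm

CH₄ forcing: 0.036 × (√3062 − √724) = 0.036 × (55.3353 − 26.9072) = 0.036 × 28.4281 = 1.02341 W/m².
Set 5.27 ln(C/417) = 1.02341: ln(C/417) = 1.02341/5.27 = 0.19420, so C = 417 × e^0.19420 = 417 × 1.21434 = 506.38 ppm.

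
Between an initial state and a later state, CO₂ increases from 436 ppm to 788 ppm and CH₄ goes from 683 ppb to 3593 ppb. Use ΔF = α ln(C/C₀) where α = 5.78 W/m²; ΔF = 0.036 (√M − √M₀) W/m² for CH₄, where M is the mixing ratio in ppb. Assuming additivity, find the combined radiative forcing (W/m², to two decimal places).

ΔF = 4.64 W/m²

CO₂: 5.78 × ln(788/436) = 5.78 × ln(1.80734) = 5.78 × 0.59186 = 3.4210 W/m².
CH₄: 0.036 × (√3593 − √683) = 0.036 × (59.9416 − 26.1343) = 0.036 × 33.8073 = 1.2171 W/m².
Total ΔF = 3.4210 + 1.2171 = 4.6381 W/m².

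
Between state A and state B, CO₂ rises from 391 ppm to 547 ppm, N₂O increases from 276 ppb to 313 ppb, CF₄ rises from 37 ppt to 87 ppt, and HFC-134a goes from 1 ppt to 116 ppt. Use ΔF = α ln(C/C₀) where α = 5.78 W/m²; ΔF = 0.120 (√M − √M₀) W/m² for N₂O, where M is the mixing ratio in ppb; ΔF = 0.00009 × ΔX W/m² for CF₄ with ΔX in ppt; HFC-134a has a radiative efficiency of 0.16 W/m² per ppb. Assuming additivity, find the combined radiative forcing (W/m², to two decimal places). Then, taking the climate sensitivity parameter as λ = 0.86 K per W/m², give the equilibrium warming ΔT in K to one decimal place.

ΔF = 2.09 W/m²; ΔT = 1.8 K

CO₂: 5.78 × ln(547/391) = 5.78 × ln(1.39898) = 5.78 × 0.33574 = 1.9406 W/m².
N₂O: 0.120 × (√313 − √276) = 0.120 × (17.6918 − 16.6132) = 0.120 × 1.0786 = 0.1294 W/m².
CF₄: ΔF = 0.00009 × (87 − 37) = 0.00009 × 50 = 0.0045 W/m².
HFC-134a: Δ = 116 − 1 = 115 ppt = 0.115 ppb; ΔF = 0.16 × 0.115 = 0.0184 W/m².
Total ΔF = 1.9406 + 0.1294 + 0.0045 + 0.0184 = 2.0929 W/m².
ΔT = λ ΔF = 0.86 × 2.09 = 1.7974 K.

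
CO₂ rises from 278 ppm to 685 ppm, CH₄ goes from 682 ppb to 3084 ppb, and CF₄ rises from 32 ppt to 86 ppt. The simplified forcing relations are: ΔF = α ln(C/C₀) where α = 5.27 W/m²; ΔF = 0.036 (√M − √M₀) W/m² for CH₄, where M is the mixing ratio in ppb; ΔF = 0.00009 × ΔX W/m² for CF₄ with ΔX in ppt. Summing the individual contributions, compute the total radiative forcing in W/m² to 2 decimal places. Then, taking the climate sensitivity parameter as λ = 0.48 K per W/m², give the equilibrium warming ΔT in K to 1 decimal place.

CO₂: 5.27 × ln(685/278) = 5.27 × ln(2.46403) = 5.27 × 0.90180 = 4.7525 W/m².
CH₄: 0.036 × (√3084 − √682) = 0.036 × (55.5338 − 26.1151) = 0.036 × 29.4187 = 1.0591 W/m².
CF₄: ΔF = 0.00009 × (86 − 32) = 0.00009 × 54 = 0.0049 W/m².
Total ΔF = 4.7525 + 1.0591 + 0.0049 = 5.8165 W/m².
ΔT = λ ΔF = 0.48 × 5.82 = 2.7936 K.

ΔF = 5.82 W/m²; ΔT = 2.8 K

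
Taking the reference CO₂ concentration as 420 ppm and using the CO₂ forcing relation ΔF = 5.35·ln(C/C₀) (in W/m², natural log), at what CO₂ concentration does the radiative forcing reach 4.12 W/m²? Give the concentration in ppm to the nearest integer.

Set 5.35 ln(C/420) = 4.12, so ln(C/420) = 4.12/5.35 = 0.77009.
Then C/420 = e^0.77009 = 2.15996, giving C = 420 × 2.15996 = 907.18 ppm.

C ≈ 907 ppm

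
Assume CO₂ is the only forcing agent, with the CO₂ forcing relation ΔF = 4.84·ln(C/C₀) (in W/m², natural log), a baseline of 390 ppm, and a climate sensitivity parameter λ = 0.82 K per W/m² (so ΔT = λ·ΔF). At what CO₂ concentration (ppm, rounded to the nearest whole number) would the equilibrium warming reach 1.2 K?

C ≈ 528 ppm

Required forcing: ΔF = ΔT/λ = 1.2/0.82 = 1.4634 W/m².
Then ln(C/390) = ΔF/4.84 = 1.4634/4.84 = 0.30236.
So C = 390 × e^0.30236 = 390 × 1.35305 = 527.69 ppm.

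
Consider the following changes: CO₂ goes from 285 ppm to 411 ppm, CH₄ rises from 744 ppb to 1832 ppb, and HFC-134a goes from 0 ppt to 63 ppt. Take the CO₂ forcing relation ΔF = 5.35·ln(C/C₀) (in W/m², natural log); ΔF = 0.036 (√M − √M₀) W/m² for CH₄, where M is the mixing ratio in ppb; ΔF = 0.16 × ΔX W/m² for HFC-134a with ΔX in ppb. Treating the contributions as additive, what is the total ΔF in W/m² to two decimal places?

ΔF = 2.53 W/m²

CO₂: 5.35 × ln(411/285) = 5.35 × ln(1.44211) = 5.35 × 0.36611 = 1.9587 W/m².
CH₄: 0.036 × (√1832 − √744) = 0.036 × (42.8019 − 27.2764) = 0.036 × 15.5255 = 0.5589 W/m².
HFC-134a: Δ = 63 − 0 = 63 ppt = 0.063 ppb; ΔF = 0.16 × 0.063 = 0.0101 W/m².
Total ΔF = 1.9587 + 0.5589 + 0.0101 = 2.5277 W/m².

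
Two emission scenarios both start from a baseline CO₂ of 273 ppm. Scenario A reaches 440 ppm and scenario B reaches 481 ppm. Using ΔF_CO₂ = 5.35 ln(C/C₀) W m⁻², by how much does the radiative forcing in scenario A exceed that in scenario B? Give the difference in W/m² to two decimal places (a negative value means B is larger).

ΔF_A = 5.35 ln(440/273) = 5.35 × 0.47730 = 2.5536 W/m².
ΔF_B = 5.35 ln(481/273) = 5.35 × 0.56640 = 3.0302 W/m².
Difference: 2.5536 − 3.0302 = -0.4766 W/m².
(Equivalently, ΔF_A − ΔF_B = 5.35 ln(440/481) = 5.35 × -0.08909 = -0.4766 W/m².)

ΔF_A − ΔF_B = -0.48 W/m²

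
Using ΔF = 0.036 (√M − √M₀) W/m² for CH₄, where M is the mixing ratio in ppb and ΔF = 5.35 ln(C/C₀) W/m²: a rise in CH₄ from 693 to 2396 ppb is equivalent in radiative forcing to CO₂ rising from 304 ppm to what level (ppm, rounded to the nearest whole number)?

C ≈ 354 ppm

CH₄ forcing: 0.036 × (√2396 − √693) = 0.036 × (48.9490 − 26.3249) = 0.036 × 22.6241 = 0.81447 W/m².
Set 5.35 ln(C/304) = 0.81447: ln(C/304) = 0.81447/5.35 = 0.15224, so C = 304 × e^0.15224 = 304 × 1.16444 = 353.99 ppm.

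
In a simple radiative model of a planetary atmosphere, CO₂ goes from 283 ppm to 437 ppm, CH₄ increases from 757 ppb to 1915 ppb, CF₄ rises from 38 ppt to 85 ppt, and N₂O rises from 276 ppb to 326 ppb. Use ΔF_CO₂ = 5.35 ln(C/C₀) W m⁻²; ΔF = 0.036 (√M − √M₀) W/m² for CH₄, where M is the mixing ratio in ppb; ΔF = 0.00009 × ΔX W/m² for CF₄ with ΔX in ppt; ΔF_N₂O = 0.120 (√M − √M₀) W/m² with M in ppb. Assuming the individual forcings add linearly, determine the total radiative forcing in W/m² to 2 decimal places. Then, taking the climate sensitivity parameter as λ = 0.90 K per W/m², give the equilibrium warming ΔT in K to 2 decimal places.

CO₂: 5.35 × ln(437/283) = 5.35 × ln(1.54417) = 5.35 × 0.43449 = 2.3245 W/m².
CH₄: 0.036 × (√1915 − √757) = 0.036 × (43.7607 − 27.5136) = 0.036 × 16.2471 = 0.5849 W/m².
CF₄: ΔF = 0.00009 × (85 − 38) = 0.00009 × 47 = 0.0042 W/m².
N₂O: 0.120 × (√326 − √276) = 0.120 × (18.0555 − 16.6132) = 0.120 × 1.4423 = 0.1731 W/m².
Total ΔF = 2.3245 + 0.5849 + 0.0042 + 0.1731 = 3.0867 W/m².
ΔT = λ ΔF = 0.90 × 3.09 = 2.7810 K.

ΔF = 3.09 W/m²; ΔT = 2.78 K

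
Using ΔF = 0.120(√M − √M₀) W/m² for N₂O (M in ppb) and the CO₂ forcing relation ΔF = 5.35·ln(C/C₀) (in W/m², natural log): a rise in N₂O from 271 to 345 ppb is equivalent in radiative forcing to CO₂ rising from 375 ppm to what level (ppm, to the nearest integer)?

N₂O forcing: 0.120 × (√345 − √271) = 0.120 × (18.5742 − 16.4621) = 0.120 × 2.1121 = 0.25345 W/m².
Set 5.35 ln(C/375) = 0.25345: ln(C/375) = 0.25345/5.35 = 0.04737, so C = 375 × e^0.04737 = 375 × 1.04851 = 393.19 ppm.

C ≈ 393 ppm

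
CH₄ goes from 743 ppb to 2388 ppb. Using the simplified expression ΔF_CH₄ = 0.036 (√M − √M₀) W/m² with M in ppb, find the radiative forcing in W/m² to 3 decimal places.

ΔF = 0.778 W/m²

CH₄: 0.036 × (√2388 − √743) = 0.036 × (48.8672 − 27.2580) = 0.036 × 21.6092 = 0.7779 W/m².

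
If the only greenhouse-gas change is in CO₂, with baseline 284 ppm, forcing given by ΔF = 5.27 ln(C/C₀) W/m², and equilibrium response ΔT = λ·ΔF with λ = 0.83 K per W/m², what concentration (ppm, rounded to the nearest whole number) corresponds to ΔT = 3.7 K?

C ≈ 662 ppm

Required forcing: ΔF = ΔT/λ = 3.7/0.83 = 4.4578 W/m².
Then ln(C/284) = ΔF/5.27 = 4.4578/5.27 = 0.84588.
So C = 284 × e^0.84588 = 284 × 2.33003 = 661.73 ppm.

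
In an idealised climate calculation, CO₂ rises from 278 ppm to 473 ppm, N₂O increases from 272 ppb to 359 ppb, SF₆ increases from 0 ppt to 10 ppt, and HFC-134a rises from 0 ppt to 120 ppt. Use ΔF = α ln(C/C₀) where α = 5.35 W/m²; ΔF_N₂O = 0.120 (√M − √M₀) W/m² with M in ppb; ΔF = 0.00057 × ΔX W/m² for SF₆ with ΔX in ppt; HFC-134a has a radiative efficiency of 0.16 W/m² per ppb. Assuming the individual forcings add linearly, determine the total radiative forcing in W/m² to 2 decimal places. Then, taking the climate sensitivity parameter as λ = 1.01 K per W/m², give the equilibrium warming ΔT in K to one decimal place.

ΔF = 3.16 W/m²; ΔT = 3.2 K

CO₂: 5.35 × ln(473/278) = 5.35 × ln(1.70144) = 5.35 × 0.53147 = 2.8434 W/m².
N₂O: 0.120 × (√359 − √272) = 0.120 × (18.9473 − 16.4924) = 0.120 × 2.4549 = 0.2946 W/m².
SF₆: ΔF = 0.00057 × (10 − 0) = 0.00057 × 10 = 0.0057 W/m².
HFC-134a: Δ = 120 − 0 = 120 ppt = 0.120 ppb; ΔF = 0.16 × 0.120 = 0.0192 W/m².
Total ΔF = 2.8434 + 0.2946 + 0.0057 + 0.0192 = 3.1629 W/m².
ΔT = λ ΔF = 1.01 × 3.16 = 3.1916 K.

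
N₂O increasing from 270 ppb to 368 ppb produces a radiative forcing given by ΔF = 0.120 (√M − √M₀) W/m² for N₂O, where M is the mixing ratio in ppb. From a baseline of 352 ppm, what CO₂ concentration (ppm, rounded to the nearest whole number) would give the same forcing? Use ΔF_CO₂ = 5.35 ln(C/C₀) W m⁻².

N₂O forcing: 0.120 × (√368 − √270) = 0.120 × (19.1833 − 16.4317) = 0.120 × 2.7516 = 0.33019 W/m².
Set 5.35 ln(C/352) = 0.33019: ln(C/352) = 0.33019/5.35 = 0.06172, so C = 352 × e^0.06172 = 352 × 1.06366 = 374.41 ppm.

C ≈ 374 ppm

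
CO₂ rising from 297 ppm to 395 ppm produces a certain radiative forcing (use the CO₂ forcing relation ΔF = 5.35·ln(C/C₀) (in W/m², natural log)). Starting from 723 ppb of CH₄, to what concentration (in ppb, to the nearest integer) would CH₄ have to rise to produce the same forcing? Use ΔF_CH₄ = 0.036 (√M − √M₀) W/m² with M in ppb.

CO₂ forcing: 5.35 × ln(395/297) = 5.35 × 0.285154 = 1.52557 W/m².
Set 0.036(√M − √723) = 1.52557: √M = 1.52557/0.036 + √723 = 42.3769 + 26.8887 = 69.2656.
M = (69.2656)² = 4797.72 ppb.

M ≈ 4798 ppb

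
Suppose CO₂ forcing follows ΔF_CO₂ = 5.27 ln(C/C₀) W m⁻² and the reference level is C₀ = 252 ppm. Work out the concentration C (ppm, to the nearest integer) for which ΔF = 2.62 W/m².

Set 5.27 ln(C/252) = 2.62, so ln(C/252) = 2.62/5.27 = 0.49715.
Then C/252 = e^0.49715 = 1.64403, giving C = 252 × 1.64403 = 414.30 ppm.

C ≈ 414 ppm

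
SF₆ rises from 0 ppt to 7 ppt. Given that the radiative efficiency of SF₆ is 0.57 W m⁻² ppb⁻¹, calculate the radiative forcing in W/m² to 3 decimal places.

ΔF = 0.004 W/m²

SF₆: Δ = 7 − 0 = 7 ppt = 0.007 ppb; ΔF = 0.57 × 0.007 = 0.0040 W/m².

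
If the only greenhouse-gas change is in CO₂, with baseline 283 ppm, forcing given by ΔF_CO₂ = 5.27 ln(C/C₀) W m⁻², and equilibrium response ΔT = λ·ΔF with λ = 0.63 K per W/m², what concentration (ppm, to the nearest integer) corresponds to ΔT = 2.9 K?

Required forcing: ΔF = ΔT/λ = 2.9/0.63 = 4.6032 W/m².
Then ln(C/283) = ΔF/5.27 = 4.6032/5.27 = 0.87347.
So C = 283 × e^0.87347 = 283 × 2.39521 = 677.84 ppm.

C ≈ 678 ppm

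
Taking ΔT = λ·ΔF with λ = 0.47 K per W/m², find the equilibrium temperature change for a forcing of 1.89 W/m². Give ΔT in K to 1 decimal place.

ΔT = 0.9 K

ΔT = λ ΔF = 0.47 × 1.89 = 0.8883 K.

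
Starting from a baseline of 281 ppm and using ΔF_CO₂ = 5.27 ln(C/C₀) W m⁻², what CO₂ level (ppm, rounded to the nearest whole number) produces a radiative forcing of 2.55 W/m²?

Set 5.27 ln(C/281) = 2.55, so ln(C/281) = 2.55/5.27 = 0.48387.
Then C/281 = e^0.48387 = 1.62234, giving C = 281 × 1.62234 = 455.88 ppm.

C ≈ 456 ppm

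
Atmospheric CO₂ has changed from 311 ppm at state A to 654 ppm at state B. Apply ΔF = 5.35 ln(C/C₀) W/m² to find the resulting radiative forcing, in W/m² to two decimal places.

CO₂ absorption bands are partially saturated, so forcing scales with the logarithm of the concentration ratio.
CO₂: 5.35 × ln(654/311) = 5.35 × ln(2.10289) = 5.35 × 0.74331 = 3.9767 W/m².

ΔF = 3.98 W/m²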